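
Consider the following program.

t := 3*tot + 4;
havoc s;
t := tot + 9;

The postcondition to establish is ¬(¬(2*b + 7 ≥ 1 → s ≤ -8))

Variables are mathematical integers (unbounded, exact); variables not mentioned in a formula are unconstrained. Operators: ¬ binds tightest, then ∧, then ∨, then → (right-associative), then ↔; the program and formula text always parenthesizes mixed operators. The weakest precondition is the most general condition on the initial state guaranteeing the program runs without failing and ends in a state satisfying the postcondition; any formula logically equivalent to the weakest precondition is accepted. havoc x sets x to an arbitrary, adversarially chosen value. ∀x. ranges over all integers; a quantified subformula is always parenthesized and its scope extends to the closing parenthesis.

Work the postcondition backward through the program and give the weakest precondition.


Working backward. After the program, the postcondition ¬(¬(2*b + 7 ≥ 1 → s ≤ -8)) must hold; in canonical form it is 2*b ≥ -6 → s ≤ -8.
Before t := tot + 9: 2*b ≥ -6 → s ≤ -8
Before havoc s: ∀s_1. (2*b ≥ -6 → s_1 ≤ -8)
Before t := 3*tot + 4: ∀s_1. (2*b ≥ -6 → s_1 ≤ -8)
Answer: WP = ∀s_1. (2*b ≥ -6 → s_1 ≤ -8)


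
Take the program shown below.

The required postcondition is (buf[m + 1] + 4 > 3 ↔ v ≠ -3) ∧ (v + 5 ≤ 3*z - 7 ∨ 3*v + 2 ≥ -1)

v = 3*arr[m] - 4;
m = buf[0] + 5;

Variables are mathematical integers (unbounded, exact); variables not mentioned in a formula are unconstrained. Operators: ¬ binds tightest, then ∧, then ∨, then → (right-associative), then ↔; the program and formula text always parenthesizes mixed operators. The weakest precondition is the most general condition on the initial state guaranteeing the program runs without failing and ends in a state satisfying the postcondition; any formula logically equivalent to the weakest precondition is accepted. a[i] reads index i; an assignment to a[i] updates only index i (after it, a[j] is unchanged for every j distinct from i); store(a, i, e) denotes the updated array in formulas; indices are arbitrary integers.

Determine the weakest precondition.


Working backward. After the program, the postcondition (buf[m + 1] + 4 > 3 ↔ v ≠ -3) ∧ (v + 5 ≤ 3*z - 7 ∨ 3*v + 2 ≥ -1) must hold; in canonical form it is (buf[m + 1] > -1 ↔ v ≠ -3) ∧ (v ≤ 3*z - 12 ∨ 3*v ≥ -3).
Before m := buf[0] + 5: (buf[buf[0] + 6] > -1 ↔ v ≠ -3) ∧ (v ≤ 3*z - 12 ∨ 3*v ≥ -3)
Before v := 3*arr[m] - 4: (buf[buf[0] + 6] > -1 ↔ 3*arr[m] ≠ 1) ∧ (3*arr[m] ≤ 3*z - 8 ∨ 9*arr[m] ≥ 9)
Answer: WP = (buf[buf[0] + 6] > -1 ↔ 3*arr[m] ≠ 1) ∧ (3*arr[m] ≤ 3*z - 8 ∨ 9*arr[m] ≥ 9)


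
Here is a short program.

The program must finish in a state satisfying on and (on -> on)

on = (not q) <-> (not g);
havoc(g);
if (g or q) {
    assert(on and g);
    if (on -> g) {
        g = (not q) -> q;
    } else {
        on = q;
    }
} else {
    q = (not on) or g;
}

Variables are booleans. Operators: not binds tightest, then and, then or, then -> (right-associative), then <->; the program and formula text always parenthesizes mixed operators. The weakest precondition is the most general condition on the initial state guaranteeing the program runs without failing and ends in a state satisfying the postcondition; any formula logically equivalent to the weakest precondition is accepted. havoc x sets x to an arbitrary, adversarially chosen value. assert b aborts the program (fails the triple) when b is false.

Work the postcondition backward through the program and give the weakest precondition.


Working backward. After the program, the postcondition on and (on -> on) must hold; in canonical form it is on.
Then branch requires on and g and ((on -> g) -> on) and ((not (on -> g)) -> q); else branch requires on.
Before the if: ((g or q) -> (on and g and ((on -> g) -> on) and ((not (on -> g)) -> q))) and ((not (g or q)) -> on)
Before havoc g: on and (not q) and ((not q) -> on)
Before on := (not q) <-> (not g): ((not q) <-> (not g)) and (not q) and ((not q) -> ((not q) <-> (not g)))
Answer: WP = ((not q) <-> (not g)) and (not q) and ((not q) -> ((not q) <-> (not g)))


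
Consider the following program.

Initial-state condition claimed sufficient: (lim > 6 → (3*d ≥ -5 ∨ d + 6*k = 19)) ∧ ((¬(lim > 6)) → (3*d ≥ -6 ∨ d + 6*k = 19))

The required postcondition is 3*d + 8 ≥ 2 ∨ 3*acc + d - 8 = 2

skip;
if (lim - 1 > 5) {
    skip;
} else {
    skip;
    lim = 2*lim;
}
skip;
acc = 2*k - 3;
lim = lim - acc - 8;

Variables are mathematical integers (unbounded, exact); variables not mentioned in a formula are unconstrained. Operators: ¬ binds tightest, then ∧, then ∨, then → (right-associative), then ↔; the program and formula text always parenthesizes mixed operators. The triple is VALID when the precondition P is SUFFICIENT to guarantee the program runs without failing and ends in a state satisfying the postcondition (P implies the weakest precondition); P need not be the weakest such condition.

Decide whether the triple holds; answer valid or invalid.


Working backward. After the program, the postcondition 3*d + 8 ≥ 2 ∨ 3*acc + d - 8 = 2 must hold; in canonical form it is 3*d ≥ -6 ∨ 3*acc + d = 10.
Before lim := lim - acc - 8: 3*d ≥ -6 ∨ 3*acc + d = 10
Before acc := 2*k - 3: 3*d ≥ -6 ∨ d + 6*k = 19
Before skip: 3*d ≥ -6 ∨ d + 6*k = 19
Then branch requires 3*d ≥ -6 ∨ d + 6*k = 19; else branch requires 3*d ≥ -6 ∨ d + 6*k = 19.
Before the if: (lim > 6 → (3*d ≥ -6 ∨ d + 6*k = 19)) ∧ ((¬(lim > 6)) → (3*d ≥ -6 ∨ d + 6*k = 19))
Before skip: (lim > 6 → (3*d ≥ -6 ∨ d + 6*k = 19)) ∧ ((¬(lim > 6)) → (3*d ≥ -6 ∨ d + 6*k = 19))
The weakest precondition is (lim > 6 → (3*d ≥ -6 ∨ d + 6*k = 19)) ∧ ((¬(lim > 6)) → (3*d ≥ -6 ∨ d + 6*k = 19)).
Check whether (lim > 6 → (3*d ≥ -5 ∨ d + 6*k = 19)) ∧ ((¬(lim > 6)) → (3*d ≥ -6 ∨ d + 6*k = 19)) implies it.
Every state satisfying the precondition satisfies the weakest precondition: the implication holds.
Answer: valid


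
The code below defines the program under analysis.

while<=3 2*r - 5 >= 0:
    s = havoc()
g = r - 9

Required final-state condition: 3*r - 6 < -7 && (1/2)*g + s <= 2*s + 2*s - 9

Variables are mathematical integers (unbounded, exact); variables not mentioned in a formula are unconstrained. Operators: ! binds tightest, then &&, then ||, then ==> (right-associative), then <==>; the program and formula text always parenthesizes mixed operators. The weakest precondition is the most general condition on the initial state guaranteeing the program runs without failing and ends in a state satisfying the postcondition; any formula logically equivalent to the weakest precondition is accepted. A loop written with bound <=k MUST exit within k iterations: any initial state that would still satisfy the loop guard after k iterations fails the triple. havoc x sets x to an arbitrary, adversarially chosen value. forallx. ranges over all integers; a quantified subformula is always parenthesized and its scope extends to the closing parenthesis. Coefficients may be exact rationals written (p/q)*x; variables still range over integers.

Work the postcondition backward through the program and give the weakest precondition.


Working backward. After the program, the postcondition 3*r - 6 < -7 && (1/2)*g + s <= 2*s + 2*s - 9 must hold; in canonical form it is 3*r < -1 && (1/2)*g <= 3*s - 9.
Before g := r - 9: 3*r < -1 && (1/2)*r <= 3*s - 9/2
Before the loop (bound <=3), unroll the exhaustion recursion (WP_0 = exit-now case; WP_j = one more guarded iteration, up to j = 3):
  WP_0: (!(2*r >= 5)) && 3*r < -1 && (1/2)*r <= 3*s - 9/2
  WP_1: (2*r >= 5 ==> (forall s_1. ((!(2*r >= 5)) && 3*r < -1 && (1/2)*r <= 3*s_1 - 9/2))) && ((!(2*r >= 5)) ==> (3*r < -1 && (1/2)*r <= 3*s - 9/2))
  WP_2: (2*r >= 5 ==> (forall s_2. ((2*r >= 5 ==> (forall s_1. ((!(2*r >= 5)) && 3*r < -1 && (1/2)*r <= 3*s_1 - 9/2))) && ((!(2*r >= 5)) ==> (3*r < -1 && (1/2)*r <= 3*s_2 - 9/2))))) && ((!(2*r >= 5)) ==> (3*r < -1 && (1/2)*r <= 3*s - 9/2))
  WP_3: (2*r >= 5 ==> (forall s_3. ((2*r >= 5 ==> (forall s_2. ((2*r >= 5 ==> (forall s_1. ((!(2*r >= 5)) && 3*r < -1 && (1/2)*r <= 3*s_1 - 9/2))) && ((!(2*r >= 5)) ==> (3*r < -1 && (1/2)*r <= 3*s_2 - 9/2))))) && ((!(2*r >= 5)) ==> (3*r < -1 && (1/2)*r <= 3*s_3 - 9/2))))) && ((!(2*r >= 5)) ==> (3*r < -1 && (1/2)*r <= 3*s - 9/2))
So before the loop: (2*r >= 5 ==> (forall s_3. ((2*r >= 5 ==> (forall s_2. ((2*r >= 5 ==> (forall s_1. ((!(2*r >= 5)) && 3*r < -1 && (1/2)*r <= 3*s_1 - 9/2))) && ((!(2*r >= 5)) ==> (3*r < -1 && (1/2)*r <= 3*s_2 - 9/2))))) && ((!(2*r >= 5)) ==> (3*r < -1 && (1/2)*r <= 3*s_3 - 9/2))))) && ((!(2*r >= 5)) ==> (3*r < -1 && (1/2)*r <= 3*s - 9/2))
Answer: WP = (2*r >= 5 ==> (forall s_3. ((2*r >= 5 ==> (forall s_2. ((2*r >= 5 ==> (forall s_1. ((!(2*r >= 5)) && 3*r < -1 && (1/2)*r <= 3*s_1 - 9/2))) && ((!(2*r >= 5)) ==> (3*r < -1 && (1/2)*r <= 3*s_2 - 9/2))))) && ((!(2*r >= 5)) ==> (3*r < -1 && (1/2)*r <= 3*s_3 - 9/2))))) && ((!(2*r >= 5)) ==> (3*r < -1 && (1/2)*r <= 3*s - 9/2))


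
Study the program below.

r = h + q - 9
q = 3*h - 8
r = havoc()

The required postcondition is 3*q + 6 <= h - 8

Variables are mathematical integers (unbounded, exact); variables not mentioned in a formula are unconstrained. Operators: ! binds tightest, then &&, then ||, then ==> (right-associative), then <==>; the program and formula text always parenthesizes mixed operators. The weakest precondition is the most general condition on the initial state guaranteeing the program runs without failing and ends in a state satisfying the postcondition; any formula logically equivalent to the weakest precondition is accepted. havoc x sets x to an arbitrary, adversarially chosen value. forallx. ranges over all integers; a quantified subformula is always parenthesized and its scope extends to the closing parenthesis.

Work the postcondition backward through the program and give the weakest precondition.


Working backward. After the program, the postcondition 3*q + 6 <= h - 8 must hold; in canonical form it is 3*q <= h - 14.
Before havoc r: 3*q <= h - 14
Before q := 3*h - 8: 8*h <= 10
Before r := h + q - 9: 8*h <= 10
Answer: WP = 8*h <= 10


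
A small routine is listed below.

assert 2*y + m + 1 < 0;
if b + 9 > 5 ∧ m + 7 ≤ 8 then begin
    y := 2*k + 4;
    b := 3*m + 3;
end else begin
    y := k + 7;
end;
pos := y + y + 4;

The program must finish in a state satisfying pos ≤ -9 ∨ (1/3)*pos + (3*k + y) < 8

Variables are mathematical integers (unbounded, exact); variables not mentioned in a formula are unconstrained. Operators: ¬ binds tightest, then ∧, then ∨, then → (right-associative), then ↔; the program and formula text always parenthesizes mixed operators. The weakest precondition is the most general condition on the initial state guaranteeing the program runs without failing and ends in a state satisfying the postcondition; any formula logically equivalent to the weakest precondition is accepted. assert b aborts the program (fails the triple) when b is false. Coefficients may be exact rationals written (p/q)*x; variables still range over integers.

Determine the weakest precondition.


Working backward. After the program, the postcondition pos ≤ -9 ∨ (1/3)*pos + (3*k + y) < 8 must hold; in canonical form it is pos ≤ -9 ∨ 3*k + (1/3)*pos + y < 8.
Before pos := y + y + 4: 2*y ≤ -13 ∨ 3*k + (5/3)*y < 20/3
Then branch requires 4*k ≤ -21 ∨ (19/3)*k < 0; else branch requires 2*k ≤ -27 ∨ (14/3)*k < -5.
Before the if: ((b > -4 ∧ m ≤ 1) → (4*k ≤ -21 ∨ (19/3)*k < 0)) ∧ ((¬(b > -4 ∧ m ≤ 1)) → (2*k ≤ -27 ∨ (14/3)*k < -5))
Before assert 2*y + m + 1 < 0: m + 2*y < -1 ∧ ((b > -4 ∧ m ≤ 1) → (4*k ≤ -21 ∨ (19/3)*k < 0)) ∧ ((¬(b > -4 ∧ m ≤ 1)) → (2*k ≤ -27 ∨ (14/3)*k < -5))
Answer: WP = m + 2*y < -1 ∧ ((b > -4 ∧ m ≤ 1) → (4*k ≤ -21 ∨ (19/3)*k < 0)) ∧ ((¬(b > -4 ∧ m ≤ 1)) → (2*k ≤ -27 ∨ (14/3)*k < -5))


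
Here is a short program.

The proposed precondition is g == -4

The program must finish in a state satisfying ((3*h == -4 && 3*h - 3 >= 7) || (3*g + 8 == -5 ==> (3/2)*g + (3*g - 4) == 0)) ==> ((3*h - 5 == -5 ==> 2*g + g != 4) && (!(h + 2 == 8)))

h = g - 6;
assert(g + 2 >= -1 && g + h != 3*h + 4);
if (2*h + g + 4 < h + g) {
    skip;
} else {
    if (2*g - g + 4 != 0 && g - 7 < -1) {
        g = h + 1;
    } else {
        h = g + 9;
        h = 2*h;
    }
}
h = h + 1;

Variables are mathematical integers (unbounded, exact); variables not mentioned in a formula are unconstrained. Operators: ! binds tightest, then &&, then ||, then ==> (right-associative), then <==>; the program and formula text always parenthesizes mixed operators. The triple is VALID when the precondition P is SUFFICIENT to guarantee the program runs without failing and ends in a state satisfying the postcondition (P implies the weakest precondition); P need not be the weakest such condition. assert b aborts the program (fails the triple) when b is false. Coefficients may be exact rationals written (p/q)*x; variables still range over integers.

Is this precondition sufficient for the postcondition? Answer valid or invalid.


Working backward. After the program, the postcondition ((3*h == -4 && 3*h - 3 >= 7) || (3*g + 8 == -5 ==> (3/2)*g + (3*g - 4) == 0)) ==> ((3*h - 5 == -5 ==> 2*g + g != 4) && (!(h + 2 == 8))) must hold; in canonical form it is ((3*h == -4 && 3*h >= 10) || (3*g == -13 ==> (9/2)*g == 4)) ==> ((3*h == 0 ==> 3*g != 4) && (!(h == 6))).
Before h := h + 1: ((3*h == -7 && 3*h >= 7) || (3*g == -13 ==> (9/2)*g == 4)) ==> ((3*h == -3 ==> 3*g != 4) && (!(h == 5)))
Then branch requires ((3*h == -7 && 3*h >= 7) || (3*g == -13 ==> (9/2)*g == 4)) ==> ((3*h == -3 ==> 3*g != 4) && (!(h == 5))); else branch requires ((g != -4 && g < 6) ==> (((3*h == -7 && 3*h >= 7) || (3*h == -16 ==> (9/2)*h == -1/2)) ==> ((3*h == -3 ==> 3*h != 1) && (!(h == 5))))) && ((!(g != -4 && g < 6)) ==> (((6*g == -61 && 6*g >= -47) || (3*g == -13 ==> (9/2)*g == 4)) ==> ((6*g == -57 ==> 3*g != 4) && (!(2*g == -13))))).
Before the if: (h < -4 ==> (((3*h == -7 && 3*h >= 7) || (3*g == -13 ==> (9/2)*g == 4)) ==> ((3*h == -3 ==> 3*g != 4) && (!(h == 5))))) && ((!(h < -4)) ==> (((g != -4 && g < 6) ==> (((3*h == -7 && 3*h >= 7) || (3*h == -16 ==> (9/2)*h == -1/2)) ==> ((3*h == -3 ==> 3*h != 1) && (!(h == 5))))) && ((!(g != -4 && g < 6)) ==> (((6*g == -61 && 6*g >= -47) || (3*g == -13 ==> (9/2)*g == 4)) ==> ((6*g == -57 ==> 3*g != 4) && (!(2*g == -13)))))))
Before assert g + 2 >= -1 && g + h != 3*h + 4: g >= -3 && g != 2*h + 4 && (h < -4 ==> (((3*h == -7 && 3*h >= 7) || (3*g == -13 ==> (9/2)*g == 4)) ==> ((3*h == -3 ==> 3*g != 4) && (!(h == 5))))) && ((!(h < -4)) ==> (((g != -4 && g < 6) ==> (((3*h == -7 && 3*h >= 7) || (3*h == -16 ==> (9/2)*h == -1/2)) ==> ((3*h == -3 ==> 3*h != 1) && (!(h == 5))))) && ((!(g != -4 && g < 6)) ==> (((6*g == -61 && 6*g >= -47) || (3*g == -13 ==> (9/2)*g == 4)) ==> ((6*g == -57 ==> 3*g != 4) && (!(2*g == -13)))))))
Before h := g - 6: g >= -3 && g != 8 && (g < 2 ==> (((3*g == 11 && 3*g >= 25) || (3*g == -13 ==> (9/2)*g == 4)) ==> ((3*g == 15 ==> 3*g != 4) && (!(g == 11))))) && ((!(g < 2)) ==> (((g != -4 && g < 6) ==> (((3*g == 11 && 3*g >= 25) || (3*g == 2 ==> (9/2)*g == 53/2)) ==> ((3*g == 15 ==> 3*g != 19) && (!(g == 11))))) && ((!(g != -4 && g < 6)) ==> (((6*g == -61 && 6*g >= -47) || (3*g == -13 ==> (9/2)*g == 4)) ==> ((6*g == -57 ==> 3*g != 4) && (!(2*g == -13)))))))
The weakest precondition is g >= -3 && g != 8 && (g < 2 ==> (((3*g == 11 && 3*g >= 25) || (3*g == -13 ==> (9/2)*g == 4)) ==> ((3*g == 15 ==> 3*g != 4) && (!(g == 11))))) && ((!(g < 2)) ==> (((g != -4 && g < 6) ==> (((3*g == 11 && 3*g >= 25) || (3*g == 2 ==> (9/2)*g == 53/2)) ==> ((3*g == 15 ==> 3*g != 19) && (!(g == 11))))) && ((!(g != -4 && g < 6)) ==> (((6*g == -61 && 6*g >= -47) || (3*g == -13 ==> (9/2)*g == 4)) ==> ((6*g == -57 ==> 3*g != 4) && (!(2*g == -13))))))).
Check whether g == -4 implies it.
Countermodel: at the initial state g = -4, the precondition holds but the weakest precondition fails.
Answer: invalid


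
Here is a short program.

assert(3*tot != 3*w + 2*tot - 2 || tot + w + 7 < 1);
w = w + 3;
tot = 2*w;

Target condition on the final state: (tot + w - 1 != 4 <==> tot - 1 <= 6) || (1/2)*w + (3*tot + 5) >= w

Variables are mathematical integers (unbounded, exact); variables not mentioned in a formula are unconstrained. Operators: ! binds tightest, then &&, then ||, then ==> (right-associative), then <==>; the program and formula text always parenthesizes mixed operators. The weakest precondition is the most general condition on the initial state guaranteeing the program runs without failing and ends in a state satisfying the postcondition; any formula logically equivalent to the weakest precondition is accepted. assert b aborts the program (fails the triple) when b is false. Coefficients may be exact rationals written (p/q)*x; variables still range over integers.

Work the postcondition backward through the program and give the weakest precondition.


Working backward. After the program, the postcondition (tot + w - 1 != 4 <==> tot - 1 <= 6) || (1/2)*w + (3*tot + 5) >= w must hold; in canonical form it is (tot + w != 5 <==> tot <= 7) || 3*tot >= (1/2)*w - 5.
Before tot := 2*w: (3*w != 5 <==> 2*w <= 7) || (11/2)*w >= -5
Before w := w + 3: (3*w != -4 <==> 2*w <= 1) || (11/2)*w >= -43/2
Before assert 3*tot != 3*w + 2*tot - 2 || tot + w + 7 < 1: (tot != 3*w - 2 || tot + w < -6) && ((3*w != -4 <==> 2*w <= 1) || (11/2)*w >= -43/2)
Answer: WP = (tot != 3*w - 2 || tot + w < -6) && ((3*w != -4 <==> 2*w <= 1) || (11/2)*w >= -43/2)


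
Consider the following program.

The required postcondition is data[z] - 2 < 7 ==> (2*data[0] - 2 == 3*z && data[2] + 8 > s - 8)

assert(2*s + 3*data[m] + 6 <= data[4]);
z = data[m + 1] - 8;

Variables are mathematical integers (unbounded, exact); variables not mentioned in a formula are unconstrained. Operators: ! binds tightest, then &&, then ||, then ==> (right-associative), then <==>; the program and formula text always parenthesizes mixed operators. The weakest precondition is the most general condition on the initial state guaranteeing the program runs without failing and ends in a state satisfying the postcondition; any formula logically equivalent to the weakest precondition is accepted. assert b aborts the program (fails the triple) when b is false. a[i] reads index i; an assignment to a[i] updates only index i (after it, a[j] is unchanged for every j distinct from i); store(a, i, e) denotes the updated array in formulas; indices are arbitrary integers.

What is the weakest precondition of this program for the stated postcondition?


Working backward. After the program, the postcondition data[z] - 2 < 7 ==> (2*data[0] - 2 == 3*z && data[2] + 8 > s - 8) must hold; in canonical form it is data[z] < 9 ==> (2*data[0] == 3*z + 2 && data[2] > s - 16).
Before z := data[m + 1] - 8: data[data[m + 1] - 8] < 9 ==> (2*data[0] == 3*data[m + 1] - 22 && data[2] > s - 16)
Before assert 2*s + 3*data[m] + 6 <= data[4]: 3*data[m] + 2*s <= data[4] - 6 && (data[data[m + 1] - 8] < 9 ==> (2*data[0] == 3*data[m + 1] - 22 && data[2] > s - 16))
Answer: WP = 3*data[m] + 2*s <= data[4] - 6 && (data[data[m + 1] - 8] < 9 ==> (2*data[0] == 3*data[m + 1] - 22 && data[2] > s - 16))


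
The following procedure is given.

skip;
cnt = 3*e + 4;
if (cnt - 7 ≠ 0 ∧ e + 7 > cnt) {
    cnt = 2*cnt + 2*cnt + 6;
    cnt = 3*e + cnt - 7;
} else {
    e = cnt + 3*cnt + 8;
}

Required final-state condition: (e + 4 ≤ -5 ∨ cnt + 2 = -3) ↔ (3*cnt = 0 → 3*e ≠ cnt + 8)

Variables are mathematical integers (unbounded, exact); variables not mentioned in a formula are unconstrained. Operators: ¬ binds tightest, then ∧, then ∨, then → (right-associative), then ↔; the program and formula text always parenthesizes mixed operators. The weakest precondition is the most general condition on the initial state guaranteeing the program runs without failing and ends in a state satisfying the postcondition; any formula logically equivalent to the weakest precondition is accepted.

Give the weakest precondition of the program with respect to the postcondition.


Working backward. After the program, the postcondition (e + 4 ≤ -5 ∨ cnt + 2 = -3) ↔ (3*cnt = 0 → 3*e ≠ cnt + 8) must hold; in canonical form it is (e ≤ -9 ∨ cnt = -5) ↔ (3*cnt = 0 → 3*e ≠ cnt + 8).
Then branch requires (e ≤ -9 ∨ 4*cnt + 3*e = -4) ↔ (12*cnt + 9*e = 3 → 4*cnt ≠ -7); else branch requires (4*cnt ≤ -17 ∨ cnt = -5) ↔ (3*cnt = 0 → 11*cnt ≠ -16).
Before the if: ((cnt ≠ 7 ∧ e > cnt - 7) → ((e ≤ -9 ∨ 4*cnt + 3*e = -4) ↔ (12*cnt + 9*e = 3 → 4*cnt ≠ -7))) ∧ ((¬(cnt ≠ 7 ∧ e > cnt - 7)) → ((4*cnt ≤ -17 ∨ cnt = -5) ↔ (3*cnt = 0 → 11*cnt ≠ -16)))
Before cnt := 3*e + 4: ((3*e ≠ 3 ∧ 2*e < 3) → ((e ≤ -9 ∨ 15*e = -20) ↔ (45*e = -45 → 12*e ≠ -23))) ∧ ((¬(3*e ≠ 3 ∧ 2*e < 3)) → ((12*e ≤ -33 ∨ 3*e = -9) ↔ (9*e = -12 → 33*e ≠ -60)))
Before skip: ((3*e ≠ 3 ∧ 2*e < 3) → ((e ≤ -9 ∨ 15*e = -20) ↔ (45*e = -45 → 12*e ≠ -23))) ∧ ((¬(3*e ≠ 3 ∧ 2*e < 3)) → ((12*e ≤ -33 ∨ 3*e = -9) ↔ (9*e = -12 → 33*e ≠ -60)))
Answer: WP = ((3*e ≠ 3 ∧ 2*e < 3) → ((e ≤ -9 ∨ 15*e = -20) ↔ (45*e = -45 → 12*e ≠ -23))) ∧ ((¬(3*e ≠ 3 ∧ 2*e < 3)) → ((12*e ≤ -33 ∨ 3*e = -9) ↔ (9*e = -12 → 33*e ≠ -60)))


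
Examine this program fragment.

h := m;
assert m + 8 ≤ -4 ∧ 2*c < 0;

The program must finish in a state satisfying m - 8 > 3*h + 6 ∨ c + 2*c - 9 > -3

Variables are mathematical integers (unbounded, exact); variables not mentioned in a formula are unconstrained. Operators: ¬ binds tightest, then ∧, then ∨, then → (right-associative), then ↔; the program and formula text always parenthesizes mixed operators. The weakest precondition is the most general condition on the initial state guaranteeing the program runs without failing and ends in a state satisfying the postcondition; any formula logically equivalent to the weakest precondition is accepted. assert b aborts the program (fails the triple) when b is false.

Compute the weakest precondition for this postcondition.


Working backward. After the program, the postcondition m - 8 > 3*h + 6 ∨ c + 2*c - 9 > -3 must hold; in canonical form it is m > 3*h + 14 ∨ 3*c > 6.
Before assert m + 8 ≤ -4 ∧ 2*c < 0: m ≤ -12 ∧ 2*c < 0 ∧ (m > 3*h + 14 ∨ 3*c > 6)
Before h := m: m ≤ -12 ∧ 2*c < 0 ∧ (2*m < -14 ∨ 3*c > 6)
Answer: WP = m ≤ -12 ∧ 2*c < 0 ∧ (2*m < -14 ∨ 3*c > 6)


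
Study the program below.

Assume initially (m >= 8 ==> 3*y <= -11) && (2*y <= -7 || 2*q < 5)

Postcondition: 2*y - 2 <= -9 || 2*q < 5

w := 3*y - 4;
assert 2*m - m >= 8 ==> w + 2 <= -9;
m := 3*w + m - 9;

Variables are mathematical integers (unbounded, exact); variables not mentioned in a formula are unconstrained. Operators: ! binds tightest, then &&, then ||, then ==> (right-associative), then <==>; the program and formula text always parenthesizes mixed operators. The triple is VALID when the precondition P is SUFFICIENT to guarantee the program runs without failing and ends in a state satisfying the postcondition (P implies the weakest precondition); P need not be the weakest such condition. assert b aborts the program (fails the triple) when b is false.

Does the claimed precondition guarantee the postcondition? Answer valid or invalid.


Working backward. After the program, the postcondition 2*y - 2 <= -9 || 2*q < 5 must hold; in canonical form it is 2*y <= -7 || 2*q < 5.
Before m := 3*w + m - 9: 2*y <= -7 || 2*q < 5
Before assert 2*m - m >= 8 ==> w + 2 <= -9: (m >= 8 ==> w <= -11) && (2*y <= -7 || 2*q < 5)
Before w := 3*y - 4: (m >= 8 ==> 3*y <= -7) && (2*y <= -7 || 2*q < 5)
The weakest precondition is (m >= 8 ==> 3*y <= -7) && (2*y <= -7 || 2*q < 5).
Check whether (m >= 8 ==> 3*y <= -11) && (2*y <= -7 || 2*q < 5) implies it.
Every state satisfying the precondition satisfies the weakest precondition: the implication holds.
Answer: valid


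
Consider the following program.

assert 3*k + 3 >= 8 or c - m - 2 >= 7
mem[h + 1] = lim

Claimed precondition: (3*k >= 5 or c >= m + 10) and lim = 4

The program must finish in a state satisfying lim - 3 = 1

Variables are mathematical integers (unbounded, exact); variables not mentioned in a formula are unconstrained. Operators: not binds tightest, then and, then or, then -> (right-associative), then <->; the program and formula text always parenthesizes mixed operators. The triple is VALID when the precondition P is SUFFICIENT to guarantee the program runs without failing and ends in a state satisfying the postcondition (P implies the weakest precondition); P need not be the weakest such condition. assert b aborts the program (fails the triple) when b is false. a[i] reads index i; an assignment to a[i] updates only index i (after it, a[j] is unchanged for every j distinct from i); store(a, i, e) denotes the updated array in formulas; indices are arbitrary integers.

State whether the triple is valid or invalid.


Working backward. After the program, the postcondition lim - 3 = 1 must hold; in canonical form it is lim = 4.
Before mem[h + 1] := lim: lim = 4
Before assert 3*k + 3 >= 8 or c - m - 2 >= 7: (3*k >= 5 or c >= m + 9) and lim = 4
The weakest precondition is (3*k >= 5 or c >= m + 9) and lim = 4.
Check whether (3*k >= 5 or c >= m + 10) and lim = 4 implies it.
Every state satisfying the precondition satisfies the weakest precondition: the implication holds.
Answer: valid


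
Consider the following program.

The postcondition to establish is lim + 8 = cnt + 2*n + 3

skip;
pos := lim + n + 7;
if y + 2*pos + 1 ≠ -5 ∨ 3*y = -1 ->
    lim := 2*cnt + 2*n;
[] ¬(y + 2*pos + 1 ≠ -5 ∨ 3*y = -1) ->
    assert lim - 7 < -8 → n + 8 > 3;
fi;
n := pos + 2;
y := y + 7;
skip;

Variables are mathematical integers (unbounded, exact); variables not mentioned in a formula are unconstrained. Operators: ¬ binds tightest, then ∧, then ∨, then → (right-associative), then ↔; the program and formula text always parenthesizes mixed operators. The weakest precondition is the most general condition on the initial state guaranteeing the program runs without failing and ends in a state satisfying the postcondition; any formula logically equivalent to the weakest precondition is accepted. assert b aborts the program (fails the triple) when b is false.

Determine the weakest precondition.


Working backward. After the program, the postcondition lim + 8 = cnt + 2*n + 3 must hold; in canonical form it is lim = cnt + 2*n - 5.
Before skip: lim = cnt + 2*n - 5
Before y := y + 7: lim = cnt + 2*n - 5
Before n := pos + 2: lim = cnt + 2*pos - 1
Then branch requires cnt + 2*n = 2*pos - 1; else branch requires (lim < -1 → n > -5) ∧ lim = cnt + 2*pos - 1.
Before the if: ((2*pos + y ≠ -6 ∨ 3*y = -1) → cnt + 2*n = 2*pos - 1) ∧ ((¬(2*pos + y ≠ -6 ∨ 3*y = -1)) → ((lim < -1 → n > -5) ∧ lim = cnt + 2*pos - 1))
Before pos := lim + n + 7: ((2*lim + 2*n + y ≠ -20 ∨ 3*y = -1) → cnt = 2*lim + 13) ∧ ((¬(2*lim + 2*n + y ≠ -20 ∨ 3*y = -1)) → ((lim < -1 → n > -5) ∧ cnt + lim + 2*n = -13))
Before skip: ((2*lim + 2*n + y ≠ -20 ∨ 3*y = -1) → cnt = 2*lim + 13) ∧ ((¬(2*lim + 2*n + y ≠ -20 ∨ 3*y = -1)) → ((lim < -1 → n > -5) ∧ cnt + lim + 2*n = -13))
Answer: WP = ((2*lim + 2*n + y ≠ -20 ∨ 3*y = -1) → cnt = 2*lim + 13) ∧ ((¬(2*lim + 2*n + y ≠ -20 ∨ 3*y = -1)) → ((lim < -1 → n > -5) ∧ cnt + lim + 2*n = -13))


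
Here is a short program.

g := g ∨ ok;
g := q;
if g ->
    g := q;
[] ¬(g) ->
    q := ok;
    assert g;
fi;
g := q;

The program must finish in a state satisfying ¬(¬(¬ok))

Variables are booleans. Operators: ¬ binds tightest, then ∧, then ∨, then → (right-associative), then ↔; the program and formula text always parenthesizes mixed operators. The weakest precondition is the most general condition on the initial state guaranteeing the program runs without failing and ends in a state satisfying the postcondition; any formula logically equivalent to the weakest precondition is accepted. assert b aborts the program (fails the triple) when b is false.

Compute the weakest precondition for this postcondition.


Working backward. After the program, the postcondition ¬(¬(¬ok)) must hold; in canonical form it is ¬ok.
Before g := q: ¬ok
Then branch requires ¬ok; else branch requires g ∧ (¬ok).
Before the if: (g → (¬ok)) ∧ ((¬g) → (g ∧ (¬ok)))
Before g := q: (q → (¬ok)) ∧ ((¬q) → (q ∧ (¬ok)))
Before g := g ∨ ok: (q → (¬ok)) ∧ ((¬q) → (q ∧ (¬ok)))
Answer: WP = (q → (¬ok)) ∧ ((¬q) → (q ∧ (¬ok)))


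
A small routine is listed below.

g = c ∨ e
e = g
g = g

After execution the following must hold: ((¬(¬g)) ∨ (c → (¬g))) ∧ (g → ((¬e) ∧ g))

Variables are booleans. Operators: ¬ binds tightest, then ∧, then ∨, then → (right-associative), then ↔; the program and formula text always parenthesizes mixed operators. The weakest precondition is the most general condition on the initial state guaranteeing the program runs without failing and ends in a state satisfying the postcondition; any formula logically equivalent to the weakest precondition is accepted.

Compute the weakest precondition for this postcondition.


Working backward. After the program, the postcondition ((¬(¬g)) ∨ (c → (¬g))) ∧ (g → ((¬e) ∧ g)) must hold; in canonical form it is (g ∨ (c → (¬g))) ∧ (g → ((¬e) ∧ g)).
Before g := g: (g ∨ (c → (¬g))) ∧ (g → ((¬e) ∧ g))
Before e := g: (g ∨ (c → (¬g))) ∧ (¬g)
Before g := c ∨ e: (c ∨ e ∨ (c → (¬(c ∨ e)))) ∧ (¬(c ∨ e))
Answer: WP = (c ∨ e ∨ (c → (¬(c ∨ e)))) ∧ (¬(c ∨ e))


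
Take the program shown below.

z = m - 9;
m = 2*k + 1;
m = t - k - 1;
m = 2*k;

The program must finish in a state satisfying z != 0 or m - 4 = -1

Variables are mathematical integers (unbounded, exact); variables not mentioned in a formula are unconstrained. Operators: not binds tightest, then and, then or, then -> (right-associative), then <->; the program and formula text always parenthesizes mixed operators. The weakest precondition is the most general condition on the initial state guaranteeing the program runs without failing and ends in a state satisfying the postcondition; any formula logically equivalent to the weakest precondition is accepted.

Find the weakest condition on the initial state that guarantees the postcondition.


Working backward. After the program, the postcondition z != 0 or m - 4 = -1 must hold; in canonical form it is z != 0 or m = 3.
Before m := 2*k: z != 0 or 2*k = 3
Before m := t - k - 1: z != 0 or 2*k = 3
Before m := 2*k + 1: z != 0 or 2*k = 3
Before z := m - 9: m != 9 or 2*k = 3
Answer: WP = m != 9 or 2*k = 3


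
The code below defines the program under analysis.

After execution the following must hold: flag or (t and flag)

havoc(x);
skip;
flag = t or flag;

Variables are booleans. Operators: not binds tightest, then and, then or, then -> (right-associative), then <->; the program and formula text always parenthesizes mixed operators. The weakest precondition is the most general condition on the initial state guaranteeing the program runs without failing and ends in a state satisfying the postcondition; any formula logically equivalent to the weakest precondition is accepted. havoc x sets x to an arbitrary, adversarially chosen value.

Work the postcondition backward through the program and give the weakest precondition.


Working backward. After the program, flag or (t and flag) must hold.
Before flag := t or flag: t or flag or (t and (t or flag))
Before skip: t or flag or (t and (t or flag))
Before havoc x: t or flag or (t and (t or flag))
Answer: WP = t or flag or (t and (t or flag))


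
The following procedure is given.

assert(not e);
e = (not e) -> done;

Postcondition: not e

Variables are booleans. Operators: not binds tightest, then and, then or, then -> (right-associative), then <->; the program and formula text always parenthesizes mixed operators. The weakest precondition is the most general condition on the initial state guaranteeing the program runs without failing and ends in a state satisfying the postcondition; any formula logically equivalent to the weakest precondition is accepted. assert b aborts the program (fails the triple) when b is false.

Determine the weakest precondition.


Working backward. After the program, not e must hold.
Before e := (not e) -> done: not ((not e) -> done)
Before assert not e: (not e) and (not ((not e) -> done))
Answer: WP = (not e) and (not ((not e) -> done))


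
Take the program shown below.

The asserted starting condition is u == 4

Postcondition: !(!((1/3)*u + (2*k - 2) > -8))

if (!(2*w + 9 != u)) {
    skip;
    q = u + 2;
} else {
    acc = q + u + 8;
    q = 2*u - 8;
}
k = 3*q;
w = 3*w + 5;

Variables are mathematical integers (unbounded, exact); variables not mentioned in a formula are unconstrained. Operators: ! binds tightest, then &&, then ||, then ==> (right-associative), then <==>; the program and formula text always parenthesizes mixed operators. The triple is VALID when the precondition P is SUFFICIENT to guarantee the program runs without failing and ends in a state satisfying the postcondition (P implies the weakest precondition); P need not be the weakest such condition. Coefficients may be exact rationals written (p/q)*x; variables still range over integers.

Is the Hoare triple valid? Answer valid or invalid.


Working backward. After the program, the postcondition !(!((1/3)*u + (2*k - 2) > -8)) must hold; in canonical form it is 2*k + (1/3)*u > -6.
Before w := 3*w + 5: 2*k + (1/3)*u > -6
Before k := 3*q: 6*q + (1/3)*u > -6
Then branch requires (19/3)*u > -18; else branch requires (37/3)*u > 42.
Before the if: ((!(2*w != u - 9)) ==> (19/3)*u > -18) && (2*w != u - 9 ==> (37/3)*u > 42)
The weakest precondition is ((!(2*w != u - 9)) ==> (19/3)*u > -18) && (2*w != u - 9 ==> (37/3)*u > 42).
Check whether u == 4 implies it.
Every state satisfying the precondition satisfies the weakest precondition: the implication holds.
Answer: valid


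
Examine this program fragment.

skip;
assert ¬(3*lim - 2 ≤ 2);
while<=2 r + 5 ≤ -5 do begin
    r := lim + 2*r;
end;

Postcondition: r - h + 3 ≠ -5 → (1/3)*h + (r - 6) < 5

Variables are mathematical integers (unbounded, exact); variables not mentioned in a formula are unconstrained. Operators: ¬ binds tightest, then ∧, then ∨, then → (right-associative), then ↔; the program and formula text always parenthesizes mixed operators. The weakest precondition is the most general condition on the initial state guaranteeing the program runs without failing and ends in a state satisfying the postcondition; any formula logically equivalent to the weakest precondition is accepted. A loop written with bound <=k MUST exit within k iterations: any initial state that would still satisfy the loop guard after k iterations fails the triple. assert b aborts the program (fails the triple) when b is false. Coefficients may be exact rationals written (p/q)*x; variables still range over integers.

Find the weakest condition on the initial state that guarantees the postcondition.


Working backward. After the program, the postcondition r - h + 3 ≠ -5 → (1/3)*h + (r - 6) < 5 must hold; in canonical form it is r ≠ h - 8 → (1/3)*h + r < 11.
Before the loop (bound <=2), unroll the exhaustion recursion (WP_0 = exit-now case; WP_j = one more guarded iteration, up to j = 2):
  WP_0: (¬(r ≤ -10)) ∧ (r ≠ h - 8 → (1/3)*h + r < 11)
  WP_1: (r ≤ -10 → ((¬(lim + 2*r ≤ -10)) ∧ (lim + 2*r ≠ h - 8 → (1/3)*h + lim + 2*r < 11))) ∧ ((¬(r ≤ -10)) → (r ≠ h - 8 → (1/3)*h + r < 11))
  WP_2: (r ≤ -10 → ((lim + 2*r ≤ -10 → ((¬(3*lim + 4*r ≤ -10)) ∧ (3*lim + 4*r ≠ h - 8 → (1/3)*h + 3*lim + 4*r < 11))) ∧ ((¬(lim + 2*r ≤ -10)) → (lim + 2*r ≠ h - 8 → (1/3)*h + lim + 2*r < 11)))) ∧ ((¬(r ≤ -10)) → (r ≠ h - 8 → (1/3)*h + r < 11))
So before the loop: (r ≤ -10 → ((lim + 2*r ≤ -10 → ((¬(3*lim + 4*r ≤ -10)) ∧ (3*lim + 4*r ≠ h - 8 → (1/3)*h + 3*lim + 4*r < 11))) ∧ ((¬(lim + 2*r ≤ -10)) → (lim + 2*r ≠ h - 8 → (1/3)*h + lim + 2*r < 11)))) ∧ ((¬(r ≤ -10)) → (r ≠ h - 8 → (1/3)*h + r < 11))
Before assert ¬(3*lim - 2 ≤ 2): (¬(3*lim ≤ 4)) ∧ (r ≤ -10 → ((lim + 2*r ≤ -10 → ((¬(3*lim + 4*r ≤ -10)) ∧ (3*lim + 4*r ≠ h - 8 → (1/3)*h + 3*lim + 4*r < 11))) ∧ ((¬(lim + 2*r ≤ -10)) → (lim + 2*r ≠ h - 8 → (1/3)*h + lim + 2*r < 11)))) ∧ ((¬(r ≤ -10)) → (r ≠ h - 8 → (1/3)*h + r < 11))
Before skip: (¬(3*lim ≤ 4)) ∧ (r ≤ -10 → ((lim + 2*r ≤ -10 → ((¬(3*lim + 4*r ≤ -10)) ∧ (3*lim + 4*r ≠ h - 8 → (1/3)*h + 3*lim + 4*r < 11))) ∧ ((¬(lim + 2*r ≤ -10)) → (lim + 2*r ≠ h - 8 → (1/3)*h + lim + 2*r < 11)))) ∧ ((¬(r ≤ -10)) → (r ≠ h - 8 → (1/3)*h + r < 11))
Answer: WP = (¬(3*lim ≤ 4)) ∧ (r ≤ -10 → ((lim + 2*r ≤ -10 → ((¬(3*lim + 4*r ≤ -10)) ∧ (3*lim + 4*r ≠ h - 8 → (1/3)*h + 3*lim + 4*r < 11))) ∧ ((¬(lim + 2*r ≤ -10)) → (lim + 2*r ≠ h - 8 → (1/3)*h + lim + 2*r < 11)))) ∧ ((¬(r ≤ -10)) → (r ≠ h - 8 → (1/3)*h + r < 11))


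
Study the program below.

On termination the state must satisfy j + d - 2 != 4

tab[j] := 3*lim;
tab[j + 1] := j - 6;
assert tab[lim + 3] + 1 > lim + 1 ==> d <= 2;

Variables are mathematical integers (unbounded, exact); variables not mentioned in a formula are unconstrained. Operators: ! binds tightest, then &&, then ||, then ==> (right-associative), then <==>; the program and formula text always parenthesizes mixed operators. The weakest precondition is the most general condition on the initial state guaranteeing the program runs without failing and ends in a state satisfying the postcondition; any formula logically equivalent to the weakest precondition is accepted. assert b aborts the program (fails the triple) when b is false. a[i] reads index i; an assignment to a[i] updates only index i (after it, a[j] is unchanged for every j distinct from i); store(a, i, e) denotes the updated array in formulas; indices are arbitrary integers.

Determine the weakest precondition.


Working backward. After the program, the postcondition j + d - 2 != 4 must hold; in canonical form it is d + j != 6.
Before assert tab[lim + 3] + 1 > lim + 1 ==> d <= 2: (tab[lim + 3] > lim ==> d <= 2) && d + j != 6
Before tab[j + 1] := j - 6: (store(tab, j + 1, j - 6)[lim + 3] > lim ==> d <= 2) && d + j != 6
Before tab[j] := 3*lim: (store(store(tab, j, 3*lim), j + 1, j - 6)[lim + 3] > lim ==> d <= 2) && d + j != 6
Answer: WP = (store(store(tab, j, 3*lim), j + 1, j - 6)[lim + 3] > lim ==> d <= 2) && d + j != 6


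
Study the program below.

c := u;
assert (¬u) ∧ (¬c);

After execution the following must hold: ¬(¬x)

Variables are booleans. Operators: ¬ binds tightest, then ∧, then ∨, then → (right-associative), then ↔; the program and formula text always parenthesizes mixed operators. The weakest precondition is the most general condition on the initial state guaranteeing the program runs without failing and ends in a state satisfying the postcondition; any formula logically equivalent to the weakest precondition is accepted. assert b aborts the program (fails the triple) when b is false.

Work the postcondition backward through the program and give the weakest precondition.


Working backward. After the program, the postcondition ¬(¬x) must hold; in canonical form it is x.
Before assert (¬u) ∧ (¬c): (¬u) ∧ (¬c) ∧ x
Before c := u: (¬u) ∧ x
Answer: WP = (¬u) ∧ x


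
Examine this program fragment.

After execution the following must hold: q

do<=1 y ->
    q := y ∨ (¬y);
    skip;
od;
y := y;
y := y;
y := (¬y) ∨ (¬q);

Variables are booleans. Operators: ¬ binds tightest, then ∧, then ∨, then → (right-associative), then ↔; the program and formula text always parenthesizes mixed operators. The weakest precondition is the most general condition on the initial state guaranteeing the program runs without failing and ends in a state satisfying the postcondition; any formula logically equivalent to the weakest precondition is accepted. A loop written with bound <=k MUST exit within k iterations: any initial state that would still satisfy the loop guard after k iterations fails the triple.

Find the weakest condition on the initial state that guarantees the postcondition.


Working backward. After the program, q must hold.
Before y := (¬y) ∨ (¬q): q
Before y := y: q
Before y := y: q
Before the loop (bound <=1), unroll the exhaustion recursion (WP_0 = exit-now case; WP_j = one more guarded iteration, up to j = 1):
  WP_0: (¬y) ∧ q
  WP_1: (y → (¬y)) ∧ ((¬y) → q)
So before the loop: (y → (¬y)) ∧ ((¬y) → q)
Answer: WP = (y → (¬y)) ∧ ((¬y) → q)
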